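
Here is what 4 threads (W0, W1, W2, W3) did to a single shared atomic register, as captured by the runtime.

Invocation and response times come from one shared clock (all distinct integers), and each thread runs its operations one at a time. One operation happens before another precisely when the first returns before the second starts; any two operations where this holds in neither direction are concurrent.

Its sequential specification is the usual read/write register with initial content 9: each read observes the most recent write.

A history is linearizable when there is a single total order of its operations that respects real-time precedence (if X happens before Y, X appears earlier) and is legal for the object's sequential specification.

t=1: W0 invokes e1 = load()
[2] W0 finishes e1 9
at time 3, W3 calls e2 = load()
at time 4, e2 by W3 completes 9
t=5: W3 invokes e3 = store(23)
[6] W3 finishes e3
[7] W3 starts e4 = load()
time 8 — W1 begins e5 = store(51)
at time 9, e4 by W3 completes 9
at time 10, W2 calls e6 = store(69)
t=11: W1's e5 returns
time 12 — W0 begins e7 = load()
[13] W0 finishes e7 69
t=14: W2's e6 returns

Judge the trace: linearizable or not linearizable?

not linearizable

the violation lands at event 9, e4's response at time 9: events 1..8 linearize, events 1..9 do not
the sole real-time-consistent order of 4 completed operations fails the atomic register replay
completion choices over the 1 pending operation (e5) were checked; none helps
for example e1, e2, e3, e4 (pending dropped) fails at step 4: e4 load() → 9 is not legal there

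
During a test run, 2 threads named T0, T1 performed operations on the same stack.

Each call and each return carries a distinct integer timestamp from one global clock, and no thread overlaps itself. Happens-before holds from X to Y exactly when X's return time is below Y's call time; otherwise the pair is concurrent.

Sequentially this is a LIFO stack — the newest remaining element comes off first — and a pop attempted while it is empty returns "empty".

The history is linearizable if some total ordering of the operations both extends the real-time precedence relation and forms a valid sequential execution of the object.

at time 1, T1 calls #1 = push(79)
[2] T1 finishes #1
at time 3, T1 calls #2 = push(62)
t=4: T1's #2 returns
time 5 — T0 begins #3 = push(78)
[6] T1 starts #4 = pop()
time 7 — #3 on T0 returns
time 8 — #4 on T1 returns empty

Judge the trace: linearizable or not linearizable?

not linearizable

the violation lands at event 8, #4's response at time 8: events 1..7 linearize, events 1..8 do not
the 4 completed operations admit 2 real-time orders; each fails the stack replay
e.g. #1, #2, #3, #4: illegal at step 4, since #4 pop() → empty cannot apply there
e.g. #1, #2, #4, #3: illegal at step 3, since #4 pop() → empty cannot apply there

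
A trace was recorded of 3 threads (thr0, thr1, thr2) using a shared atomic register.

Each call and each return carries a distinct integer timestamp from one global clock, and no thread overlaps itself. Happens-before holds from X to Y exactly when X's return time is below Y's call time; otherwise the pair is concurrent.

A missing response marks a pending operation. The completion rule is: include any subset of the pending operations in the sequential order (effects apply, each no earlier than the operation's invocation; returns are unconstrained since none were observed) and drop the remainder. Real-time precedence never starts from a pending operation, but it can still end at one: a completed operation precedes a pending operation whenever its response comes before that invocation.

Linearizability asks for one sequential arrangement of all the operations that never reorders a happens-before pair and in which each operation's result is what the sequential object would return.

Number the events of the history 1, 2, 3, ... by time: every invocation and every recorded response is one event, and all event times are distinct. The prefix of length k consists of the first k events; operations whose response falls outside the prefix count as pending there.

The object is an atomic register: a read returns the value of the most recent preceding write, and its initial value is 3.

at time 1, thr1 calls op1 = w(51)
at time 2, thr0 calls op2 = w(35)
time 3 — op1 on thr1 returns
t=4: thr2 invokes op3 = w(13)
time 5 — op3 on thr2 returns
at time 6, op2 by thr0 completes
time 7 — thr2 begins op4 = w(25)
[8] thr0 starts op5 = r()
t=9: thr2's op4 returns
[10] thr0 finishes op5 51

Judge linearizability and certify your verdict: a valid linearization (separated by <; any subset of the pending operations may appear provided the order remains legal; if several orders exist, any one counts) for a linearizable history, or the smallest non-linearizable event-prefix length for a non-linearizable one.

not linearizable — minimal violating prefix: 10 events

the violation lands at event 10, op5's response at time 10: events 1..9 linearize, events 1..10 do not
checked exhaustively: 6 real-time-consistent orders of 5 completed operations, zero legal atomic register replays
e.g. op1, op2, op3, op4, op5: illegal at step 5, since op5 r() → 51 cannot apply there
e.g. op1, op2, op3, op5, op4: illegal at step 4, since op5 r() → 51 cannot apply there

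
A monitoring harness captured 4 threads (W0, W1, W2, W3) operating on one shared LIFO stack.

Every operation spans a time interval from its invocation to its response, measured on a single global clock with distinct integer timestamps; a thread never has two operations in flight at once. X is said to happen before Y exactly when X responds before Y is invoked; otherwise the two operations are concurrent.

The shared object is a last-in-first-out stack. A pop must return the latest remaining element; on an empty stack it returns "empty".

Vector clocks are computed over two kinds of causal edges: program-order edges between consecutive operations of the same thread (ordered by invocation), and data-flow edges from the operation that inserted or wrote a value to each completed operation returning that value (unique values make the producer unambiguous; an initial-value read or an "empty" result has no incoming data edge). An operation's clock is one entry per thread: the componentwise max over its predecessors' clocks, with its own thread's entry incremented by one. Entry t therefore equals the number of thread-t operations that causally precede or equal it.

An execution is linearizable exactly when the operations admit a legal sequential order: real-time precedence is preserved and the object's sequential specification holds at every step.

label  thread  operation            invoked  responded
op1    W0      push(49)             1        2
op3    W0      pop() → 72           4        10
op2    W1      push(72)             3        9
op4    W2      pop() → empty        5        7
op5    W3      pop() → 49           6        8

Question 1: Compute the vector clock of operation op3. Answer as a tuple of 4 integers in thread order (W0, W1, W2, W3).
Answer: (2, 1, 0, 0)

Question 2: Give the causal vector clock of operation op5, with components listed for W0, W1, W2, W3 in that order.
Answer: (1, 0, 0, 1)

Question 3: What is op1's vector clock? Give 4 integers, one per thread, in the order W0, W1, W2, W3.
Answer: (1, 0, 0, 0)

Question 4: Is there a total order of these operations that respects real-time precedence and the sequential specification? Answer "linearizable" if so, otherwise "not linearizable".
one valid linearization: op1, op2, op3, op5, op4
step 1: op1 push(49) — stack <49>
step 2: op2 push(72) — stack <49,72>
step 3: op3 pop() → 72 — stack <49>
step 4: op5 pop() → 49 — stack <>
step 5: op4 pop() → empty — stack <>

linearizable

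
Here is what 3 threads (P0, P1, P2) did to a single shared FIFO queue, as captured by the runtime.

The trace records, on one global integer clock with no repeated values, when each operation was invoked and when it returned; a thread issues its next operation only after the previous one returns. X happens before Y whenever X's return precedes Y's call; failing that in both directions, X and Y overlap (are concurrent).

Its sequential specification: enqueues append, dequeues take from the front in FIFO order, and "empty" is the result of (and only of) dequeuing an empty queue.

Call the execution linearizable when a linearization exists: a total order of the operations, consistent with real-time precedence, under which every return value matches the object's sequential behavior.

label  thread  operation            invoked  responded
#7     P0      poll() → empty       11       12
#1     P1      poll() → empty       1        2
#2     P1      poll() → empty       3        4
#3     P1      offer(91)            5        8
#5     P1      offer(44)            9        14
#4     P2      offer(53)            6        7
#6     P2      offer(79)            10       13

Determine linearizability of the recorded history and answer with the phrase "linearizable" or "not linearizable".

not linearizable

already the first 12 events (up to #7's response at time 12) admit no linearization; the first 11 still do
checked exhaustively: 2 real-time-consistent orders of 5 completed operations, zero legal FIFO queue replays
every completion of the 2 pending operations (#5, #6) was checked; none linearizes
one such order, #1, #2, #3, #4, #7 (pending dropped), breaks at step 5 where #7 poll() → empty is illegal
one such order, #1, #2, #4, #3, #7 (pending dropped), breaks at step 5 where #7 poll() → empty is illegal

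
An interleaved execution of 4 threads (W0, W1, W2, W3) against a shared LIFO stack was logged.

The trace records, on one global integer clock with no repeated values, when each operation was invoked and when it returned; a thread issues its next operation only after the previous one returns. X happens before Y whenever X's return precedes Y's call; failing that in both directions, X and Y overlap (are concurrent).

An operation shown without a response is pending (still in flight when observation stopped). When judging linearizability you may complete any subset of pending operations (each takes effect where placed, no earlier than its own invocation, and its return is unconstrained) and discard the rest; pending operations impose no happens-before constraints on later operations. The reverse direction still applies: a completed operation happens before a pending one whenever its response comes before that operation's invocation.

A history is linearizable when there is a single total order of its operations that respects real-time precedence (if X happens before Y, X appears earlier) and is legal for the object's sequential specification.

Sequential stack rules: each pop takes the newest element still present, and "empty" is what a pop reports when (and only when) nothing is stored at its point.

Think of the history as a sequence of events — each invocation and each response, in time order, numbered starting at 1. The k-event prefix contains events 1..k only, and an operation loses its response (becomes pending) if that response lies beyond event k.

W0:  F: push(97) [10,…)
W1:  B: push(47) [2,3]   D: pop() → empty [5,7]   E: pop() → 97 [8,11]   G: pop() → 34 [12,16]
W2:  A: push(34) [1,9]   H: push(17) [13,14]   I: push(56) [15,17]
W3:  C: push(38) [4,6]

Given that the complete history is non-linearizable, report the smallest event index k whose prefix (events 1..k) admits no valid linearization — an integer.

one valid order for events 1..6 is A, B, C:
after step 1 (A push(34) (pending, included)): stack <34>
after step 2 (B push(47)): stack <34,47>
after step 3 (C push(38)): stack <34,47,38>
include event 7 — D responding at 7 — and every candidate order breaks
no completion choice of the 1 pending operation (A) rescues it — every subset was tried
take B, C, D (pending dropped): step 3 already fails, because D pop() → empty cannot occur there
take B, D, C (pending dropped): step 2 already fails, because D pop() → empty cannot occur there

7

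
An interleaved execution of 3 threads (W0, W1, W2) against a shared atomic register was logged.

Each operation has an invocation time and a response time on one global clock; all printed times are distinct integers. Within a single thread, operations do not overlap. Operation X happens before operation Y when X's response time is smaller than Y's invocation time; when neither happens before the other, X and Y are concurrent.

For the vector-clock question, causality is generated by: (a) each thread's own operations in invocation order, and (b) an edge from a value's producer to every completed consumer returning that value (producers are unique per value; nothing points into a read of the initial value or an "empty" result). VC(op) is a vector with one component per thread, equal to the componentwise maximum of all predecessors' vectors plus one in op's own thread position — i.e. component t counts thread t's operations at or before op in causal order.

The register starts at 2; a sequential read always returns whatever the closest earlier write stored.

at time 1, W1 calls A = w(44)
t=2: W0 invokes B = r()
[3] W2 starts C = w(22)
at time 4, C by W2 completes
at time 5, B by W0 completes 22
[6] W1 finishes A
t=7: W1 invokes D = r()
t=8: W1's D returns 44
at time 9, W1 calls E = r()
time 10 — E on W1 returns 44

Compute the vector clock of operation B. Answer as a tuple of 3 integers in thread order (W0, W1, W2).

(1, 0, 1)

C (invocation 3): nothing precedes it; W2's component alone gives (0, 0, 1)
A (invocation 1): nothing precedes it; W1's component alone gives (0, 1, 0)
VC(D, invoked at 7): max of VC(A)=(0, 1, 0), then +1 on thread W1 → (0, 2, 0)
VC(B, invoked at 2): max of VC(C)=(0, 0, 1), then +1 on thread W0 → (1, 0, 1)
VC(E, invoked at 9): max of VC(A)=(0, 1, 0), VC(D)=(0, 2, 0), then +1 on thread W1 → (0, 3, 0)
target: VC(B) = (1, 0, 1)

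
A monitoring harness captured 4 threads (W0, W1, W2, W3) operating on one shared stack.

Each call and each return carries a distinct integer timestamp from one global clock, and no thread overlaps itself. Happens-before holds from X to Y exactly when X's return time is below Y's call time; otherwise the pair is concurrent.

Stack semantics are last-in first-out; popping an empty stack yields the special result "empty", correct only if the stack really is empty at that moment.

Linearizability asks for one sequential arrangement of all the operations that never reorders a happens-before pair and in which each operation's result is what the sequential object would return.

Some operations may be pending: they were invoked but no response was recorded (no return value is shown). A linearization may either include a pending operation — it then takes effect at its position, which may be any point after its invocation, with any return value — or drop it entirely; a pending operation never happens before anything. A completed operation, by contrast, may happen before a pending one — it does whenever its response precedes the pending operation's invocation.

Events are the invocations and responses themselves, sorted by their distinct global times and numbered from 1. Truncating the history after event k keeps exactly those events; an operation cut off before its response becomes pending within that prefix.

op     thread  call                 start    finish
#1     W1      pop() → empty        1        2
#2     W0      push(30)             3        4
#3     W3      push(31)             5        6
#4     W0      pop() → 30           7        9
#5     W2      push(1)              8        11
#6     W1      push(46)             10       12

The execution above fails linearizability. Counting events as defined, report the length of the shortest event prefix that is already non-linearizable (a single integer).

one valid order for events 1..8 is #1, #2, #3:
step 1: #1 pop() → empty — stack <>
step 2: #2 push(30) — stack <30>
step 3: #3 push(31) — stack <30,31>
once event 9 joins (#4's response, time 9), exhaustive search finds no witness
no completion choice of the 1 pending operation (#5) rescues it — every subset was tried
e.g. #1, #2, #3, #4 (pending dropped): illegal at step 4, since #4 pop() → 30 cannot apply there

9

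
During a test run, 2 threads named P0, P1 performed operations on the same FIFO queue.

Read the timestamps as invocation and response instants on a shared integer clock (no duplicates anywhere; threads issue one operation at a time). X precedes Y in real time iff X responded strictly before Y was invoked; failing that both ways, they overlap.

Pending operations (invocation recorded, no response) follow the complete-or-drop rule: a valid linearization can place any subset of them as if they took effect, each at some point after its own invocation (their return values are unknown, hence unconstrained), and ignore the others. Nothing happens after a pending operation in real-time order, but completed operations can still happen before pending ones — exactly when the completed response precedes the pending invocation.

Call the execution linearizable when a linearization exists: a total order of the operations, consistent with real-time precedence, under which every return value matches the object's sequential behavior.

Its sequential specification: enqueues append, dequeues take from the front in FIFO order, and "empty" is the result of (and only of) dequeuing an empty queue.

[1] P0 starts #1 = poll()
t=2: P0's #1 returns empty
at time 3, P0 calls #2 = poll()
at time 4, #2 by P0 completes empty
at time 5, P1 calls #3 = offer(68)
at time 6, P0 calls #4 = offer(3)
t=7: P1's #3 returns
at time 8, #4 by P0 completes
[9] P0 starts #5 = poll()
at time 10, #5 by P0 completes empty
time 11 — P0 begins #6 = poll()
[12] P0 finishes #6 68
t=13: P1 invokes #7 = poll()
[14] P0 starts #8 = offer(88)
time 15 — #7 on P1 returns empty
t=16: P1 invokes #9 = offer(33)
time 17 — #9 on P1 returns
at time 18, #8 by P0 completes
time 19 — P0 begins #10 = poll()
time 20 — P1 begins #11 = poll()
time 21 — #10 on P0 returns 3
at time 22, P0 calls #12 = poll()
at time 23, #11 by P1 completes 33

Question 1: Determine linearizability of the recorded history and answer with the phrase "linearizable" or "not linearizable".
not linearizable

already the first 10 events (up to #5's response at time 10) admit no linearization; the first 9 still do
real-time-consistent orders of the 5 completed operations: 2 — all fail the FIFO queue replay
one such order, #1, #2, #3, #4, #5, breaks at step 5 where #5 poll() → empty is illegal
one such order, #1, #2, #4, #3, #5, breaks at step 5 where #5 poll() → empty is illegal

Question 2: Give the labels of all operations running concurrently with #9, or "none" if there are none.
Answer: #8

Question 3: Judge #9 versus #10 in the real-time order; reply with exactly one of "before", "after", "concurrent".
Answer: before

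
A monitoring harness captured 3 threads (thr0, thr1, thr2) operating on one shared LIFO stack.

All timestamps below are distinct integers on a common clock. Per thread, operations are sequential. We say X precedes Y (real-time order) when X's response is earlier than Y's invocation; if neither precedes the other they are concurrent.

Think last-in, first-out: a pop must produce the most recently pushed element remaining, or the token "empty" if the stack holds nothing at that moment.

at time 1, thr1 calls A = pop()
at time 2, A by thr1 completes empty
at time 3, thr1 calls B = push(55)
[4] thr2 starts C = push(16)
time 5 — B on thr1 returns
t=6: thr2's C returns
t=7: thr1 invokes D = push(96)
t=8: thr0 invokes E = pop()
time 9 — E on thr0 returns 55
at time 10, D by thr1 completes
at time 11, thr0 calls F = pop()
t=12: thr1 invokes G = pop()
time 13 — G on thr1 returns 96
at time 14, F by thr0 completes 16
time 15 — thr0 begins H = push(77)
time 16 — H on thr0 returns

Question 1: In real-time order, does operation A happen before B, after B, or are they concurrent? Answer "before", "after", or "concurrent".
Answer: before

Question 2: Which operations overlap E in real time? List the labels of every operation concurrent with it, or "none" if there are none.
Answer: D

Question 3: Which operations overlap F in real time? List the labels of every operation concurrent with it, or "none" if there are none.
Answer: G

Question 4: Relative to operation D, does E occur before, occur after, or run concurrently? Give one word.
Answer: concurrent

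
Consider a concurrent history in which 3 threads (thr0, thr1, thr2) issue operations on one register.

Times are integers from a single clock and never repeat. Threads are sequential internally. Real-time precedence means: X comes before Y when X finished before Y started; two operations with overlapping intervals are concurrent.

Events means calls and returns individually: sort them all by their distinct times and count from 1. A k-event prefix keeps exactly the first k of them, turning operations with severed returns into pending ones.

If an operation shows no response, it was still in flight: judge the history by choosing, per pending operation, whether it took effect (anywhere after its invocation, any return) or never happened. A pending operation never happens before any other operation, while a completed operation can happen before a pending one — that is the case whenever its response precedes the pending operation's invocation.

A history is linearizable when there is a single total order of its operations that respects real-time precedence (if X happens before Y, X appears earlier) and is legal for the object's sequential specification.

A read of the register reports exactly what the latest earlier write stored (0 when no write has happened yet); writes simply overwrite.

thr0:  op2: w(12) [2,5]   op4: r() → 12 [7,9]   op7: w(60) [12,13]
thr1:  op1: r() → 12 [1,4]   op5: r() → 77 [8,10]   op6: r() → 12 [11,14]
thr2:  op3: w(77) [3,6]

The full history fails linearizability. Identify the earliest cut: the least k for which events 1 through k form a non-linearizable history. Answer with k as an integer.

10

events 1..9 are still linearizable — one witness is op3, op2, op1, op4:
1. op3 w(77), leaving value 77
2. op2 w(12), leaving value 12
3. op1 r() → 12, leaving value 12
4. op4 r() → 12, leaving value 12
adding event 10 (op5 responds at 10) leaves no legal real-time order
take op1, op2, op3, op4, op5: step 1 already fails, because op1 r() → 12 cannot occur there
take op1, op2, op3, op5, op4: step 1 already fails, because op1 r() → 12 cannot occur there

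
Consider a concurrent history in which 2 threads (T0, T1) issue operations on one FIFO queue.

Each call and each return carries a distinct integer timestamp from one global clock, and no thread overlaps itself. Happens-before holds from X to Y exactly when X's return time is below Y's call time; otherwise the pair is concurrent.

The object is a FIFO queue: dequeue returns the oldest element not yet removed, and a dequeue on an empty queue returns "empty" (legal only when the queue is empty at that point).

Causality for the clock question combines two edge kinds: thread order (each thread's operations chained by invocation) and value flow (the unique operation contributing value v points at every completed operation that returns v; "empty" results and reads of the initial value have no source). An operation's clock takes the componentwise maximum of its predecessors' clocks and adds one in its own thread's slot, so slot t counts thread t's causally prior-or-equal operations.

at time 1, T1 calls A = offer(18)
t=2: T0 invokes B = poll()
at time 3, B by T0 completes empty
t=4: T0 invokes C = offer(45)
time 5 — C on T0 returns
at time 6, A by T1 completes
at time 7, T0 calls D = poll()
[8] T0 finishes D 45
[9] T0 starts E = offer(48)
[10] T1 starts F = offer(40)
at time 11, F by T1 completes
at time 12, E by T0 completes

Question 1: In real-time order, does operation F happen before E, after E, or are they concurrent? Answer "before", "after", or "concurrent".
concurrent

F spans [10,11], E spans [9,12]
the intervals overlap in both directions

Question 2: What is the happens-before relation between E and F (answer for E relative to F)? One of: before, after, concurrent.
concurrent

E spans [9,12], F spans [10,11]
the intervals overlap in both directions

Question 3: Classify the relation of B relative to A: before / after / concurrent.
concurrent

B spans [2,3], A spans [1,6]
the intervals overlap in both directions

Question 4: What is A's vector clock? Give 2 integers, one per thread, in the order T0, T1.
(0, 1)

A, invoked 1, has no incoming edges; only T1's bump applies → (0, 1)
B, invoked 2, has no incoming edges; only T0's bump applies → (1, 0)
F, invoked 10, takes VC(A)=(0, 1) under max, adds 1 for T1 → (0, 2)
C, invoked 4, takes VC(B)=(1, 0) under max, adds 1 for T0 → (2, 0)
D, invoked 7, takes VC(C)=(2, 0) under max, adds 1 for T0 → (3, 0)
E, invoked 9, takes VC(D)=(3, 0) under max, adds 1 for T0 → (4, 0)
target: VC(A) = (0, 1)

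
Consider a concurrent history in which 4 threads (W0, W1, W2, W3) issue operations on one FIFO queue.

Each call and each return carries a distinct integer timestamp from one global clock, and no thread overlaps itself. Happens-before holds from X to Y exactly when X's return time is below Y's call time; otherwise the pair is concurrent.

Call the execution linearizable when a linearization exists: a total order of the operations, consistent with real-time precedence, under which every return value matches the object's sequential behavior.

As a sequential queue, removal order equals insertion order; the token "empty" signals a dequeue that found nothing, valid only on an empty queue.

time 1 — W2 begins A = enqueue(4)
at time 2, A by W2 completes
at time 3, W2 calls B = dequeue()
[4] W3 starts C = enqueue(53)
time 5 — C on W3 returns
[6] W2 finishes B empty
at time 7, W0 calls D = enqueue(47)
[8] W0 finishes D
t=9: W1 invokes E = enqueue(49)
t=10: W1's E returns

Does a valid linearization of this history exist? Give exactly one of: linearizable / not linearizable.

events 1..5 are fine; event 6 — the response of B at time 6 — makes the prefix non-linearizable
all 2 real-time-respecting orders fail — 3 completed FIFO queue operations, no legal replay
e.g. A, B, C: illegal at step 2, since B dequeue() → empty cannot apply there
e.g. A, C, B: illegal at step 3, since B dequeue() → empty cannot apply there

not linearizable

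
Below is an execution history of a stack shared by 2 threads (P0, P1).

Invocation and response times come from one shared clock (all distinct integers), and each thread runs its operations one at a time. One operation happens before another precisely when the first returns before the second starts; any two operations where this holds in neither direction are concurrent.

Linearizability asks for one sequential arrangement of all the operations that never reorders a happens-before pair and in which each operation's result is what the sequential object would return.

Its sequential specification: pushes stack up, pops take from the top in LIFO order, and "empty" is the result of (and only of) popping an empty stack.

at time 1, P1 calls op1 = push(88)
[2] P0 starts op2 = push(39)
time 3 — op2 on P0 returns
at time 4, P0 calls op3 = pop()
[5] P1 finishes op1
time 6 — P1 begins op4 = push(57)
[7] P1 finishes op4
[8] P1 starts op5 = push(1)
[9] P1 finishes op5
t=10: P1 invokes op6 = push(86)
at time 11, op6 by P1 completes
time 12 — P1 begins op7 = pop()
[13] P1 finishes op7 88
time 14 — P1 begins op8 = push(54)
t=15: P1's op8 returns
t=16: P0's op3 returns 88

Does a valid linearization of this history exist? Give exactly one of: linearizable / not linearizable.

not linearizable

cut after 12 events: linearizable; cut after 13 events (op7 responds, time 13): not linearizable
no legal order exists: 2 real-time-consistent candidates over 6 completed stack operations, all rejected
every completion of the 1 pending operation (op3) was checked; none linearizes
sample order op1, op2, op4, op5, op6, op7 (pending dropped) stalls at step 6 — op7 pop() → 88 has no legal effect
sample order op2, op1, op4, op5, op6, op7 (pending dropped) stalls at step 6 — op7 pop() → 88 has no legal effect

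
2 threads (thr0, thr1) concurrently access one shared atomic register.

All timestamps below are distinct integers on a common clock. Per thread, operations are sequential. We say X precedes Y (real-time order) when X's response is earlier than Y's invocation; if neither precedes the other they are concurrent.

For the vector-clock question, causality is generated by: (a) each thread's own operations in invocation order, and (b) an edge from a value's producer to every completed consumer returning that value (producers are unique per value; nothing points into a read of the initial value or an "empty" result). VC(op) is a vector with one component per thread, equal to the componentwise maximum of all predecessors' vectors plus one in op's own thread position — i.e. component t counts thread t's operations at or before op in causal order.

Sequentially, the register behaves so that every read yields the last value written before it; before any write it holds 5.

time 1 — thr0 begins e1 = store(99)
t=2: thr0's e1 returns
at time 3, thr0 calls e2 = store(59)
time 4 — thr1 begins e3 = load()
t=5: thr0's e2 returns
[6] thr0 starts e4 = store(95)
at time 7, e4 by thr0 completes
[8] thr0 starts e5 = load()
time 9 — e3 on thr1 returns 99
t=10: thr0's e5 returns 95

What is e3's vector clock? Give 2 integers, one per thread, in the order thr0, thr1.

(1, 1)

root op e1, invoked 1: fresh clock plus thr0's own tick → (1, 0)
invoked at 4, e3 merges VC(e1)=(1, 0) and bumps thr1's slot → (1, 1)
invoked at 3, e2 merges VC(e1)=(1, 0) and bumps thr0's slot → (2, 0)
invoked at 6, e4 merges VC(e2)=(2, 0) and bumps thr0's slot → (3, 0)
invoked at 8, e5 merges VC(e4)=(3, 0) and bumps thr0's slot → (4, 0)
target: VC(e3) = (1, 1)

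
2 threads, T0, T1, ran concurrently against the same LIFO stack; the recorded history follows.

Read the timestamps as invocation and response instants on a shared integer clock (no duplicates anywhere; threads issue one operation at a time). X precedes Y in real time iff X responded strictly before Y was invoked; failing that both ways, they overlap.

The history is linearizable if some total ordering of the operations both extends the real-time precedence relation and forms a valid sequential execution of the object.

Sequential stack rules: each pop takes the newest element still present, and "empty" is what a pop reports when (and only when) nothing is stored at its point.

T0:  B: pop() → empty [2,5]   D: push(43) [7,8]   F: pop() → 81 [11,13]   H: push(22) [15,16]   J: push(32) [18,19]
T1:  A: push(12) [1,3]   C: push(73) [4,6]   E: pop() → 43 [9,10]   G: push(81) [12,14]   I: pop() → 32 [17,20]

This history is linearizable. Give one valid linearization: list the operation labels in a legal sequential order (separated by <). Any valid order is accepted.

step 1: B pop() → empty — stack <>
step 2: A push(12) — stack <12>
step 3: C push(73) — stack <12,73>
step 4: D push(43) — stack <12,73,43>
step 5: E pop() → 43 — stack <12,73>
step 6: G push(81) — stack <12,73,81>
step 7: F pop() → 81 — stack <12,73>
step 8: H push(22) — stack <12,73,22>
step 9: J push(32) — stack <12,73,22,32>
step 10: I pop() → 32 — stack <12,73,22>

B < A < C < D < E < G < F < H < J < I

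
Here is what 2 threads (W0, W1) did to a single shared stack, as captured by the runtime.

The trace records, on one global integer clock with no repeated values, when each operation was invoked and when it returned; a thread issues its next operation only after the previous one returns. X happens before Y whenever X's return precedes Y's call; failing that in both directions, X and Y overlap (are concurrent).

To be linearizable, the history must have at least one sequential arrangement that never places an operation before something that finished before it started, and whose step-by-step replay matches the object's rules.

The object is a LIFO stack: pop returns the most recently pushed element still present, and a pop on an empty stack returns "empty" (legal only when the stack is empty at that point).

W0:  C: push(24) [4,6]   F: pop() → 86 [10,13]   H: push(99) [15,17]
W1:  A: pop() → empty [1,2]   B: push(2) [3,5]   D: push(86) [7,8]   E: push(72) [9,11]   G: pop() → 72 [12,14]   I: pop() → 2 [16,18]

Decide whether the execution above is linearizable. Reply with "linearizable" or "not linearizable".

linearizable

one valid linearization: A, C, B, D, E, G, F, I, H
1. A pop() → empty, leaving stack <>
2. C push(24), leaving stack <24>
3. B push(2), leaving stack <24,2>
4. D push(86), leaving stack <24,2,86>
5. E push(72), leaving stack <24,2,86,72>
6. G pop() → 72, leaving stack <24,2,86>
7. F pop() → 86, leaving stack <24,2>
8. I pop() → 2, leaving stack <24>
9. H push(99), leaving stack <24,99>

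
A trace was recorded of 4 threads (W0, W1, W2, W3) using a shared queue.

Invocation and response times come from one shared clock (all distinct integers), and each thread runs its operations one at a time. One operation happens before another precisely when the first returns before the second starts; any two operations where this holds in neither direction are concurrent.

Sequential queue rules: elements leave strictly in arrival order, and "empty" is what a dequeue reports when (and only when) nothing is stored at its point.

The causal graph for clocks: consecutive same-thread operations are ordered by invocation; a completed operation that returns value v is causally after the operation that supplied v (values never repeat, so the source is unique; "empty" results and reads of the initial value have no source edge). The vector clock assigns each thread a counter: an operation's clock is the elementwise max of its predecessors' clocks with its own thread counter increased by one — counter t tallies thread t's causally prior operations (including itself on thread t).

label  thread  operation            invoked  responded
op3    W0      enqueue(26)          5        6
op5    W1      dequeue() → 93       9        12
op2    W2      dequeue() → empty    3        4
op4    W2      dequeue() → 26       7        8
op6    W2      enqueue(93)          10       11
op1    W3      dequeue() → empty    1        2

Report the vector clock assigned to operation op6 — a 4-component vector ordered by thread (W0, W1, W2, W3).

VC(op1, invoked at 1): no causal predecessors; +1 on W3 → (0, 0, 0, 1)
VC(op2, invoked at 3): no causal predecessors; +1 on W2 → (0, 0, 1, 0)
VC(op3, invoked at 5): no causal predecessors; +1 on W0 → (1, 0, 0, 0)
VC(op4, invoked at 7): max of VC(op2)=(0, 0, 1, 0), VC(op3)=(1, 0, 0, 0), then +1 on thread W2 → (1, 0, 2, 0)
VC(op6, invoked at 10): max of VC(op4)=(1, 0, 2, 0), then +1 on thread W2 → (1, 0, 3, 0)
VC(op5, invoked at 9): max of VC(op6)=(1, 0, 3, 0), then +1 on thread W1 → (1, 1, 3, 0)
target: VC(op6) = (1, 0, 3, 0)

(1, 0, 3, 0)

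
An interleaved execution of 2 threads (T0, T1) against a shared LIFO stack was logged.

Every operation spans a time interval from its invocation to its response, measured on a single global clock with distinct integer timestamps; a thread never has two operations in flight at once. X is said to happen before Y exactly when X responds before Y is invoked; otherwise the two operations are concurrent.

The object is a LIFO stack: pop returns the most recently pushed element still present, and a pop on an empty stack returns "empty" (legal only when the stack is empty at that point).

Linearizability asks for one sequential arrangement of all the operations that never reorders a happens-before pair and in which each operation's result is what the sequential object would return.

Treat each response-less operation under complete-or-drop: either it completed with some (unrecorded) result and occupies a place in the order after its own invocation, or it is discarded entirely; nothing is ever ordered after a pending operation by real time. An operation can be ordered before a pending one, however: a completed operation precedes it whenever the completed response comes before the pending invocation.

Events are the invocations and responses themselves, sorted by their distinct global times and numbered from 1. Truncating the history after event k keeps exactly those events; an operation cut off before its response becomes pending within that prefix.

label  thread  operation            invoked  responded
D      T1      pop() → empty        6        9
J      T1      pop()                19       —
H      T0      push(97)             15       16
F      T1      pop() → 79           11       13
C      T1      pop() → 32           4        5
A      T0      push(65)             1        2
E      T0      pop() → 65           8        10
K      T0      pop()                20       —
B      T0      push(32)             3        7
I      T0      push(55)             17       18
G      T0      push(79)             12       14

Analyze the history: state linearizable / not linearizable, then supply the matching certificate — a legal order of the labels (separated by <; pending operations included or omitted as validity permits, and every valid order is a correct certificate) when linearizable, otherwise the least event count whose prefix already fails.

linearizable — witness: A < B < C < E < D < G < F < H < I

1. A push(65), leaving stack <65>
2. B push(32), leaving stack <65,32>
3. C pop() → 32, leaving stack <65>
4. E pop() → 65, leaving stack <>
5. D pop() → empty, leaving stack <>
6. G push(79), leaving stack <79>
7. F pop() → 79, leaving stack <>
8. H push(97), leaving stack <97>
9. I push(55), leaving stack <97,55>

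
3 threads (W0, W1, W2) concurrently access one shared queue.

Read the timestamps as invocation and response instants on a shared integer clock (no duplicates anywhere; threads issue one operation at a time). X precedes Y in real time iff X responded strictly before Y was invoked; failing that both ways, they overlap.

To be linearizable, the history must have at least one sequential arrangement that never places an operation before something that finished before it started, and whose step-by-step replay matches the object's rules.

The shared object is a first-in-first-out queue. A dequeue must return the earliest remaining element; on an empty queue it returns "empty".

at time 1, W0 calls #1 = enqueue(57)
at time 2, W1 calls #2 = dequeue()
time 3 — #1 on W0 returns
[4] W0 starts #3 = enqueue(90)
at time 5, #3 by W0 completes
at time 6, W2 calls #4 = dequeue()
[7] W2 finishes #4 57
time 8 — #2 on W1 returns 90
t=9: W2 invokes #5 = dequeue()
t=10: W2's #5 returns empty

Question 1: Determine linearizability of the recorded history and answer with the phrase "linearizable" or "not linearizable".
linearizable

a witness: #1, #3, #4, #2, #5
after step 1 (#1 enqueue(57)): queue <57>
after step 2 (#3 enqueue(90)): queue <57,90>
after step 3 (#4 dequeue() → 57): queue <90>
after step 4 (#2 dequeue() → 90): queue <>
after step 5 (#5 dequeue() → empty): queue <>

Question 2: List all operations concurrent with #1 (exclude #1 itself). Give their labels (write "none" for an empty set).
Answer: #2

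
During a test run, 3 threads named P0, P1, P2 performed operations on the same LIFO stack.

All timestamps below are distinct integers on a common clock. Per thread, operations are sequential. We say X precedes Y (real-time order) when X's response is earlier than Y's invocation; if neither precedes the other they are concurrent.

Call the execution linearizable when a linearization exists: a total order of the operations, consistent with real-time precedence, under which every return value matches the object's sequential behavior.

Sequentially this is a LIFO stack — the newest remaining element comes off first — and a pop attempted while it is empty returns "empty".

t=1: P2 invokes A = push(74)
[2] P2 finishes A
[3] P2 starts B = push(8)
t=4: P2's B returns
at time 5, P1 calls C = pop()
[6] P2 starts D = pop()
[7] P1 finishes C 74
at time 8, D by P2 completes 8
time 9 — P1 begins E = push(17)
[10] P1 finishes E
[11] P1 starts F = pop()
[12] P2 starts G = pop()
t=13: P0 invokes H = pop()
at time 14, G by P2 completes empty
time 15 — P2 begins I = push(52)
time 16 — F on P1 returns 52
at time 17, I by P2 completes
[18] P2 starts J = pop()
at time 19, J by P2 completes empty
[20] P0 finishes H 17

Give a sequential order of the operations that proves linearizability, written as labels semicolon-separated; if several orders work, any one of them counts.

A; B; D; C; E; H; G; I; F; J

step 1: A push(74) — stack <74>
step 2: B push(8) — stack <74,8>
step 3: D pop() → 8 — stack <74>
step 4: C pop() → 74 — stack <>
step 5: E push(17) — stack <17>
step 6: H pop() → 17 — stack <>
step 7: G pop() → empty — stack <>
step 8: I push(52) — stack <52>
step 9: F pop() → 52 — stack <>
step 10: J pop() → empty — stack <>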